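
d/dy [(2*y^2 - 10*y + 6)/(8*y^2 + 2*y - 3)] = 6*(14*y^2 - 18*y + 3)/(64*y^4 + 32*y^3 - 44*y^2 - 12*y + 9)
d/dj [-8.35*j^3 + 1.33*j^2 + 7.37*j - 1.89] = -25.05*j^2 + 2.66*j + 7.37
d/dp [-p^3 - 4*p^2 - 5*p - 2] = -3*p^2 - 8*p - 5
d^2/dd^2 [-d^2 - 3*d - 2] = -2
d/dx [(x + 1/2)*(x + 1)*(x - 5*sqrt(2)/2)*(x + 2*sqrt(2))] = 4*x^3 - 3*sqrt(2)*x^2/2 + 9*x^2/2 - 19*x - 3*sqrt(2)*x/2 - 15 - sqrt(2)/4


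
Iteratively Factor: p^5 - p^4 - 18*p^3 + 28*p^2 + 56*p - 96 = (p - 2)*(p^4 + p^3 - 16*p^2 - 4*p + 48) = (p - 2)^2*(p^3 + 3*p^2 - 10*p - 24) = (p - 2)^2*(p + 2)*(p^2 + p - 12) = (p - 2)^2*(p + 2)*(p + 4)*(p - 3)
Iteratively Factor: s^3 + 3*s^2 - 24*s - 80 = (s - 5)*(s^2 + 8*s + 16) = (s - 5)*(s + 4)*(s + 4)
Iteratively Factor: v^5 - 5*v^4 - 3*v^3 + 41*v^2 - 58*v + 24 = (v - 4)*(v^4 - v^3 - 7*v^2 + 13*v - 6) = (v - 4)*(v - 2)*(v^3 + v^2 - 5*v + 3) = (v - 4)*(v - 2)*(v + 3)*(v^2 - 2*v + 1) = (v - 4)*(v - 2)*(v - 1)*(v + 3)*(v - 1)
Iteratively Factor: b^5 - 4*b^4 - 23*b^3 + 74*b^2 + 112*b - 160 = (b + 4)*(b^4 - 8*b^3 + 9*b^2 + 38*b - 40) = (b - 1)*(b + 4)*(b^3 - 7*b^2 + 2*b + 40) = (b - 1)*(b + 2)*(b + 4)*(b^2 - 9*b + 20) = (b - 5)*(b - 1)*(b + 2)*(b + 4)*(b - 4)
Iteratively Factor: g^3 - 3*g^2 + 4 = (g - 2)*(g^2 - g - 2) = (g - 2)^2*(g + 1)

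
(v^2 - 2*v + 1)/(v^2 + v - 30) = (v^2 - 2*v + 1)/(v^2 + v - 30)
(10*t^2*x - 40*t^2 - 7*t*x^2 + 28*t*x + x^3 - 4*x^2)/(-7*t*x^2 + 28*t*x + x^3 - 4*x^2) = (10*t^2 - 7*t*x + x^2)/(x*(-7*t + x))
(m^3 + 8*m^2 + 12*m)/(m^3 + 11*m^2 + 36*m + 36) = m/(m + 3)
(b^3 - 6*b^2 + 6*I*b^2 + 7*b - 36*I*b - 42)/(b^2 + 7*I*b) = b - 6 - I + 6*I/b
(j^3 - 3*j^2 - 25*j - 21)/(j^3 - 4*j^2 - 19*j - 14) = (j + 3)/(j + 2)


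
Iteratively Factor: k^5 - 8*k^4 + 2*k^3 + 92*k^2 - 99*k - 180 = (k - 4)*(k^4 - 4*k^3 - 14*k^2 + 36*k + 45) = (k - 4)*(k + 3)*(k^3 - 7*k^2 + 7*k + 15) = (k - 5)*(k - 4)*(k + 3)*(k^2 - 2*k - 3) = (k - 5)*(k - 4)*(k + 1)*(k + 3)*(k - 3)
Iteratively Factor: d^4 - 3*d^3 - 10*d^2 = (d - 5)*(d^3 + 2*d^2) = d*(d - 5)*(d^2 + 2*d) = d^2*(d - 5)*(d + 2)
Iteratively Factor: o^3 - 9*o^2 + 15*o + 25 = (o + 1)*(o^2 - 10*o + 25) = (o - 5)*(o + 1)*(o - 5)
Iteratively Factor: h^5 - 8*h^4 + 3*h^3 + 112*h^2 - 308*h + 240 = (h + 4)*(h^4 - 12*h^3 + 51*h^2 - 92*h + 60) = (h - 2)*(h + 4)*(h^3 - 10*h^2 + 31*h - 30) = (h - 2)^2*(h + 4)*(h^2 - 8*h + 15) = (h - 5)*(h - 2)^2*(h + 4)*(h - 3)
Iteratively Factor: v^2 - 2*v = (v)*(v - 2)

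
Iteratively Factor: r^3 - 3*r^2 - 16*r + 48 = (r - 4)*(r^2 + r - 12) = (r - 4)*(r + 4)*(r - 3)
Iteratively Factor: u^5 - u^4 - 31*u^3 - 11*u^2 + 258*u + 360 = (u + 2)*(u^4 - 3*u^3 - 25*u^2 + 39*u + 180) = (u - 5)*(u + 2)*(u^3 + 2*u^2 - 15*u - 36) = (u - 5)*(u + 2)*(u + 3)*(u^2 - u - 12) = (u - 5)*(u - 4)*(u + 2)*(u + 3)*(u + 3)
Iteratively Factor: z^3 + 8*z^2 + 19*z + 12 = (z + 4)*(z^2 + 4*z + 3) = (z + 1)*(z + 4)*(z + 3)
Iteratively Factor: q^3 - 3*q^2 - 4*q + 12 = (q + 2)*(q^2 - 5*q + 6) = (q - 2)*(q + 2)*(q - 3)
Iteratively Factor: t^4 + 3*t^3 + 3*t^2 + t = (t + 1)*(t^3 + 2*t^2 + t) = t*(t + 1)*(t^2 + 2*t + 1) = t*(t + 1)^2*(t + 1)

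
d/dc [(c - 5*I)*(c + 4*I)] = 2*c - I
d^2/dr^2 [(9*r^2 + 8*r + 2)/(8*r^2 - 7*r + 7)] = 2*(1016*r^3 - 1128*r^2 - 1680*r + 819)/(512*r^6 - 1344*r^5 + 2520*r^4 - 2695*r^3 + 2205*r^2 - 1029*r + 343)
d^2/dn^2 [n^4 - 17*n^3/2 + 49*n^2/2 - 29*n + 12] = 12*n^2 - 51*n + 49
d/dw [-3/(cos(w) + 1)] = -3*sin(w)/(cos(w) + 1)^2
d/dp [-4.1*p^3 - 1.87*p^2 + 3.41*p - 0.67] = -12.3*p^2 - 3.74*p + 3.41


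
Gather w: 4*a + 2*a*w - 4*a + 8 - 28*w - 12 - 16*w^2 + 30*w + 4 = -16*w^2 + w*(2*a + 2)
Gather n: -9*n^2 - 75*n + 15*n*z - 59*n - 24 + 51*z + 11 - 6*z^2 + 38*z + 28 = -9*n^2 + n*(15*z - 134) - 6*z^2 + 89*z + 15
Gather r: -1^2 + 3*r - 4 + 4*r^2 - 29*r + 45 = 4*r^2 - 26*r + 40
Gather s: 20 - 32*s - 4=16 - 32*s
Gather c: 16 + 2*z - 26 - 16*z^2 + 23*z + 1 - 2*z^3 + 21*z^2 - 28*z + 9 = -2*z^3 + 5*z^2 - 3*z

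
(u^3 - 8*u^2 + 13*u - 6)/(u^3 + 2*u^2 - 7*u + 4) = (u - 6)/(u + 4)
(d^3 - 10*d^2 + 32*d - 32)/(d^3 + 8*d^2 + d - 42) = (d^2 - 8*d + 16)/(d^2 + 10*d + 21)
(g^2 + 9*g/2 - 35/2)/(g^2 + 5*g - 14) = (g - 5/2)/(g - 2)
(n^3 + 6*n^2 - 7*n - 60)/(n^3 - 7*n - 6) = (n^2 + 9*n + 20)/(n^2 + 3*n + 2)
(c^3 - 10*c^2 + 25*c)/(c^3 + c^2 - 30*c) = (c - 5)/(c + 6)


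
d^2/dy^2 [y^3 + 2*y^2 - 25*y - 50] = 6*y + 4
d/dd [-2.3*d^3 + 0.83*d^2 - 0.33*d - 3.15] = -6.9*d^2 + 1.66*d - 0.33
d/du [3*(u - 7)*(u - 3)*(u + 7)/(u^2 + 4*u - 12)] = 3*u*(u^3 + 8*u^2 + u - 222)/(u^4 + 8*u^3 - 8*u^2 - 96*u + 144)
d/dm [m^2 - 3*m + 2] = 2*m - 3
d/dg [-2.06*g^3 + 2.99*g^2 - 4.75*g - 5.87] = -6.18*g^2 + 5.98*g - 4.75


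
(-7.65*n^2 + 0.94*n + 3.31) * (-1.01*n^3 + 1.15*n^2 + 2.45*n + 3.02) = 7.7265*n^5 - 9.7469*n^4 - 21.0046*n^3 - 16.9935*n^2 + 10.9483*n + 9.9962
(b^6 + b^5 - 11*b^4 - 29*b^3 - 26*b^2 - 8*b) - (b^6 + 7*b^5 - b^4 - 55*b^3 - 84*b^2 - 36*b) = -6*b^5 - 10*b^4 + 26*b^3 + 58*b^2 + 28*b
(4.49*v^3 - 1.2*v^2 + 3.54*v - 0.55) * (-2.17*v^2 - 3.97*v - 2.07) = -9.7433*v^5 - 15.2213*v^4 - 12.2121*v^3 - 10.3763*v^2 - 5.1443*v + 1.1385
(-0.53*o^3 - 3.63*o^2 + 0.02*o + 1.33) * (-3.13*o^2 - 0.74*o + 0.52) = 1.6589*o^5 + 11.7541*o^4 + 2.348*o^3 - 6.0653*o^2 - 0.9738*o + 0.6916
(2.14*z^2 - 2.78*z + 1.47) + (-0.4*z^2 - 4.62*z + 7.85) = 1.74*z^2 - 7.4*z + 9.32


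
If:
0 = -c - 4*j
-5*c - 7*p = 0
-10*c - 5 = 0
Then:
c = -1/2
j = 1/8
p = 5/14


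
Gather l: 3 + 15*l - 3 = 15*l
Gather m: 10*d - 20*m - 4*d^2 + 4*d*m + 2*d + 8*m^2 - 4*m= -4*d^2 + 12*d + 8*m^2 + m*(4*d - 24)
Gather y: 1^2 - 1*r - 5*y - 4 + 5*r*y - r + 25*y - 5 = -2*r + y*(5*r + 20) - 8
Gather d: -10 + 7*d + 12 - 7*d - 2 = 0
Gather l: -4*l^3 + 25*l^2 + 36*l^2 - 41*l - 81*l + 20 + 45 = -4*l^3 + 61*l^2 - 122*l + 65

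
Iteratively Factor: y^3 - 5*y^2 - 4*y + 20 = (y - 2)*(y^2 - 3*y - 10) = (y - 5)*(y - 2)*(y + 2)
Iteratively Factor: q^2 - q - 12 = (q + 3)*(q - 4)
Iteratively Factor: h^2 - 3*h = (h)*(h - 3)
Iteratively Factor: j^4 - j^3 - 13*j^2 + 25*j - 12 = (j - 1)*(j^3 - 13*j + 12) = (j - 1)^2*(j^2 + j - 12) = (j - 1)^2*(j + 4)*(j - 3)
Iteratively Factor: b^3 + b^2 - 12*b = (b - 3)*(b^2 + 4*b) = (b - 3)*(b + 4)*(b)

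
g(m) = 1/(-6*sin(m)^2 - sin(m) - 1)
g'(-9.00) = 1.39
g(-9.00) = -0.62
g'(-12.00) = 0.59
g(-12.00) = -0.31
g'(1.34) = 0.05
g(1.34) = -0.13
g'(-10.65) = -0.08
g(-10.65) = -0.14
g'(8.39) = -0.15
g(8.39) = -0.16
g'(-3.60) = -0.83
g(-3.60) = -0.38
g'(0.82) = 0.27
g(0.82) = -0.20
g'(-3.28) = -1.68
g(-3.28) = -0.80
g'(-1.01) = -0.25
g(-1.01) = -0.22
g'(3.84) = 0.64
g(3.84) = -0.35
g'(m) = (12*sin(m)*cos(m) + cos(m))/(-6*sin(m)^2 - sin(m) - 1)^2 = (12*sin(m) + 1)*cos(m)/(6*sin(m)^2 + sin(m) + 1)^2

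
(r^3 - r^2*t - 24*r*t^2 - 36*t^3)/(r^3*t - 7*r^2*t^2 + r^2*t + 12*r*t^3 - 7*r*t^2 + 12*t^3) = (r^3 - r^2*t - 24*r*t^2 - 36*t^3)/(t*(r^3 - 7*r^2*t + r^2 + 12*r*t^2 - 7*r*t + 12*t^2))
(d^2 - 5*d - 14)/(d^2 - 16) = (d^2 - 5*d - 14)/(d^2 - 16)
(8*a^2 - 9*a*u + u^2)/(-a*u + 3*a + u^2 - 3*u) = (-8*a + u)/(u - 3)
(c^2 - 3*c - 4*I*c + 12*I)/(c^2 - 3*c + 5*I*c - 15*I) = (c - 4*I)/(c + 5*I)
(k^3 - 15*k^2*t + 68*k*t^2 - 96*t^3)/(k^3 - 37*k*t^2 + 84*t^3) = (k - 8*t)/(k + 7*t)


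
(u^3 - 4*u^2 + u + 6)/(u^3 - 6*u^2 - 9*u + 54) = (u^2 - u - 2)/(u^2 - 3*u - 18)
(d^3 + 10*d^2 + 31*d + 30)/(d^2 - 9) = (d^2 + 7*d + 10)/(d - 3)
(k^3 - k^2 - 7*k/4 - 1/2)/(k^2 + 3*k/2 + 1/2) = (k^2 - 3*k/2 - 1)/(k + 1)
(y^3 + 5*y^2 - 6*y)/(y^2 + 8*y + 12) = y*(y - 1)/(y + 2)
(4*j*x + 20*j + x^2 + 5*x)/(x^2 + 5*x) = (4*j + x)/x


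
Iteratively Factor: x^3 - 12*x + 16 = (x - 2)*(x^2 + 2*x - 8) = (x - 2)*(x + 4)*(x - 2)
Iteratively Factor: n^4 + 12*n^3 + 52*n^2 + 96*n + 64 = (n + 4)*(n^3 + 8*n^2 + 20*n + 16) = (n + 2)*(n + 4)*(n^2 + 6*n + 8) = (n + 2)*(n + 4)^2*(n + 2)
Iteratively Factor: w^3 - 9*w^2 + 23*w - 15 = (w - 1)*(w^2 - 8*w + 15) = (w - 5)*(w - 1)*(w - 3)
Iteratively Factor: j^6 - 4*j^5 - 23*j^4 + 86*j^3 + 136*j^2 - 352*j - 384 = (j - 3)*(j^5 - j^4 - 26*j^3 + 8*j^2 + 160*j + 128) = (j - 4)*(j - 3)*(j^4 + 3*j^3 - 14*j^2 - 48*j - 32) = (j - 4)*(j - 3)*(j + 2)*(j^3 + j^2 - 16*j - 16) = (j - 4)^2*(j - 3)*(j + 2)*(j^2 + 5*j + 4) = (j - 4)^2*(j - 3)*(j + 1)*(j + 2)*(j + 4)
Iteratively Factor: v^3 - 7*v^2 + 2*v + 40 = (v - 4)*(v^2 - 3*v - 10) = (v - 4)*(v + 2)*(v - 5)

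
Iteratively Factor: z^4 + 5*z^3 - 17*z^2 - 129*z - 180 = (z - 5)*(z^3 + 10*z^2 + 33*z + 36) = (z - 5)*(z + 3)*(z^2 + 7*z + 12) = (z - 5)*(z + 3)*(z + 4)*(z + 3)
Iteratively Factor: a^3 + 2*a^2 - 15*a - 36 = (a + 3)*(a^2 - a - 12) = (a - 4)*(a + 3)*(a + 3)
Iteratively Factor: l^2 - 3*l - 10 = (l + 2)*(l - 5)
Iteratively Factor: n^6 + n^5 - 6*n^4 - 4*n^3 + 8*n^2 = (n + 2)*(n^5 - n^4 - 4*n^3 + 4*n^2) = n*(n + 2)*(n^4 - n^3 - 4*n^2 + 4*n) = n*(n - 1)*(n + 2)*(n^3 - 4*n) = n*(n - 2)*(n - 1)*(n + 2)*(n^2 + 2*n) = n^2*(n - 2)*(n - 1)*(n + 2)*(n + 2)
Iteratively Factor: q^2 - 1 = (q + 1)*(q - 1)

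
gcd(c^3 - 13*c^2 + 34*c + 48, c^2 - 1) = c + 1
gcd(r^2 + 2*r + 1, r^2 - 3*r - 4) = r + 1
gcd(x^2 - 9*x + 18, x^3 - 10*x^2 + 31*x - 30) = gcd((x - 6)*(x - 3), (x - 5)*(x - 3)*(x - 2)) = x - 3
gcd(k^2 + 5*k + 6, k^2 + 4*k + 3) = k + 3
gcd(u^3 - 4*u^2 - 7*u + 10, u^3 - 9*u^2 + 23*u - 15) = u^2 - 6*u + 5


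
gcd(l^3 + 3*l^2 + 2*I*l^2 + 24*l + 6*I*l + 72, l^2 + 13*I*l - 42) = l + 6*I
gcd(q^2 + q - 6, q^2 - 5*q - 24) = q + 3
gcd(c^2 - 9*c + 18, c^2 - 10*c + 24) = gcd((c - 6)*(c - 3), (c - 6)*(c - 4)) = c - 6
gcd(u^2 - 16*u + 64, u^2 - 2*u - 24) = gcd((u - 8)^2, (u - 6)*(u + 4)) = 1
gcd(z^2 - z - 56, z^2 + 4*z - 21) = z + 7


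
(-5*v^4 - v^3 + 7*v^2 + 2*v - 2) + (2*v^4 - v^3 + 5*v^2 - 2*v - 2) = -3*v^4 - 2*v^3 + 12*v^2 - 4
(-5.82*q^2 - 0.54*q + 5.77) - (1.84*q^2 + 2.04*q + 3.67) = -7.66*q^2 - 2.58*q + 2.1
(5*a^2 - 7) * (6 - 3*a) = -15*a^3 + 30*a^2 + 21*a - 42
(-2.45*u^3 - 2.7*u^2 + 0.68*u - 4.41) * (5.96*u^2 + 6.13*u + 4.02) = -14.602*u^5 - 31.1105*u^4 - 22.3472*u^3 - 32.9692*u^2 - 24.2997*u - 17.7282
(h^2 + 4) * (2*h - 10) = 2*h^3 - 10*h^2 + 8*h - 40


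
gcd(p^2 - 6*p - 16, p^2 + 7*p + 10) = p + 2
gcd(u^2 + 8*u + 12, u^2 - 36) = u + 6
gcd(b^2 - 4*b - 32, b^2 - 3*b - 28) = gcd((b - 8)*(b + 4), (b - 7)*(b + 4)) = b + 4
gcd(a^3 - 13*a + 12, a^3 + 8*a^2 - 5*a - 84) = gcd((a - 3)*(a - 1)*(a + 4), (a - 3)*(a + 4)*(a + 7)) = a^2 + a - 12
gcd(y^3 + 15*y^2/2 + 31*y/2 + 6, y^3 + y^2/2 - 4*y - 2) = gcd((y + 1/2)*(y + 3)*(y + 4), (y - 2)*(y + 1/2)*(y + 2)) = y + 1/2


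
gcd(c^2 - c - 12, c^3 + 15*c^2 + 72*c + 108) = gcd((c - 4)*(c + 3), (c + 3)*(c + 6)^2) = c + 3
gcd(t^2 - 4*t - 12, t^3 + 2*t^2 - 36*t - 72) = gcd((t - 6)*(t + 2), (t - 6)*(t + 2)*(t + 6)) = t^2 - 4*t - 12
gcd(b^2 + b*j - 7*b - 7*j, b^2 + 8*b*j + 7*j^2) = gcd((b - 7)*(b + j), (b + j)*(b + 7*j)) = b + j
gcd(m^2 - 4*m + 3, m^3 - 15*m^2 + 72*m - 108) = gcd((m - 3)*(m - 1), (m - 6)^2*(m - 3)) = m - 3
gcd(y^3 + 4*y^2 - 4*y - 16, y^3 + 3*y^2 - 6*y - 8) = y^2 + 2*y - 8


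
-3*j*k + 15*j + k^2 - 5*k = (-3*j + k)*(k - 5)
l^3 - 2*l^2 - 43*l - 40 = (l - 8)*(l + 1)*(l + 5)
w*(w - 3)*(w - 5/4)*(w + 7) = w^4 + 11*w^3/4 - 26*w^2 + 105*w/4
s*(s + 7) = s^2 + 7*s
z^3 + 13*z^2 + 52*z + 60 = (z + 2)*(z + 5)*(z + 6)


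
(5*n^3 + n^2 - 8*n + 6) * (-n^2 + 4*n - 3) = -5*n^5 + 19*n^4 - 3*n^3 - 41*n^2 + 48*n - 18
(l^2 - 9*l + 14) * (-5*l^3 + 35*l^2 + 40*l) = -5*l^5 + 80*l^4 - 345*l^3 + 130*l^2 + 560*l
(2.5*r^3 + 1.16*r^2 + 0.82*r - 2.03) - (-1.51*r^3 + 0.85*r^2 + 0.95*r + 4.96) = 4.01*r^3 + 0.31*r^2 - 0.13*r - 6.99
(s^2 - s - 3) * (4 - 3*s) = -3*s^3 + 7*s^2 + 5*s - 12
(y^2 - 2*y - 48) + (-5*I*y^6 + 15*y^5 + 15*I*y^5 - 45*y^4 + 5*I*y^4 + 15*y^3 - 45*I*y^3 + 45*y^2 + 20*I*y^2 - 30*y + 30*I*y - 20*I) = -5*I*y^6 + 15*y^5 + 15*I*y^5 - 45*y^4 + 5*I*y^4 + 15*y^3 - 45*I*y^3 + 46*y^2 + 20*I*y^2 - 32*y + 30*I*y - 48 - 20*I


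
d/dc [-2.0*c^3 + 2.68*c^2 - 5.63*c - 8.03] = -6.0*c^2 + 5.36*c - 5.63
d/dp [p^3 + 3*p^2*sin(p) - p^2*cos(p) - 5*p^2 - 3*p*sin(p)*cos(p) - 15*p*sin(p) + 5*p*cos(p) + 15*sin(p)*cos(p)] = p^2*sin(p) + 3*p^2*cos(p) + 3*p^2 + p*sin(p) - 17*p*cos(p) - 3*p*cos(2*p) - 10*p - 15*sin(p) - 3*sin(2*p)/2 + 5*cos(p) + 15*cos(2*p)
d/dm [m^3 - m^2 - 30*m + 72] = 3*m^2 - 2*m - 30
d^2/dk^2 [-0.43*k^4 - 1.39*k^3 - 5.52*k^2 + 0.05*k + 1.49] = -5.16*k^2 - 8.34*k - 11.04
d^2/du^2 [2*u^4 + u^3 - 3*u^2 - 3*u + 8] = 24*u^2 + 6*u - 6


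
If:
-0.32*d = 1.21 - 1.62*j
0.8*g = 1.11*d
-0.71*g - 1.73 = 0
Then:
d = -1.76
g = -2.44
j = 0.40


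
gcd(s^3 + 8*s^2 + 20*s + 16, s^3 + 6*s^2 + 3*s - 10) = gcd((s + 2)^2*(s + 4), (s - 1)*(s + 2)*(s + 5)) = s + 2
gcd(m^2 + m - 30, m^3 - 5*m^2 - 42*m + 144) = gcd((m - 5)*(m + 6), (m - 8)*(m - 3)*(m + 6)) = m + 6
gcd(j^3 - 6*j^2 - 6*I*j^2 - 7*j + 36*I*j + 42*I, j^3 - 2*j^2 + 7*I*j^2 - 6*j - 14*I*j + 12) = 1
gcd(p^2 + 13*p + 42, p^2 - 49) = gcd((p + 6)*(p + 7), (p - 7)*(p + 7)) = p + 7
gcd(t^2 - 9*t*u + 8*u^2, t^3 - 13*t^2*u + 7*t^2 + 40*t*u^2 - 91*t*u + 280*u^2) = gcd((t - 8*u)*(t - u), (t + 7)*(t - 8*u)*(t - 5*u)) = t - 8*u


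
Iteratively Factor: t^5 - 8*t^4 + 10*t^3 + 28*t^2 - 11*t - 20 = (t + 1)*(t^4 - 9*t^3 + 19*t^2 + 9*t - 20) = (t - 5)*(t + 1)*(t^3 - 4*t^2 - t + 4) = (t - 5)*(t + 1)^2*(t^2 - 5*t + 4) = (t - 5)*(t - 1)*(t + 1)^2*(t - 4)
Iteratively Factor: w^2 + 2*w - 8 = (w + 4)*(w - 2)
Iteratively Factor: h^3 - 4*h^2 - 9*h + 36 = (h - 3)*(h^2 - h - 12) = (h - 4)*(h - 3)*(h + 3)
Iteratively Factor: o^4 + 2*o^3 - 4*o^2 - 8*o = (o - 2)*(o^3 + 4*o^2 + 4*o) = (o - 2)*(o + 2)*(o^2 + 2*o) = o*(o - 2)*(o + 2)*(o + 2)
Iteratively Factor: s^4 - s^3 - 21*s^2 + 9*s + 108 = (s + 3)*(s^3 - 4*s^2 - 9*s + 36) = (s + 3)^2*(s^2 - 7*s + 12) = (s - 3)*(s + 3)^2*(s - 4)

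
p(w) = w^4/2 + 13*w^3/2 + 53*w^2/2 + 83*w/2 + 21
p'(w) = 2*w^3 + 39*w^2/2 + 53*w + 83/2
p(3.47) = 828.16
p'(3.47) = 543.77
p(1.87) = 239.89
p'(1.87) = 221.88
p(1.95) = 258.12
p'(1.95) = 233.83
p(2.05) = 282.27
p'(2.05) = 249.33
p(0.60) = 56.91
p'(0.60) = 80.75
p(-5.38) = -28.54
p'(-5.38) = 9.33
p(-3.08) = -0.35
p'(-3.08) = 4.81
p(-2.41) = 0.78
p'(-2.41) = -0.97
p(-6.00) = -30.00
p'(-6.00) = -6.50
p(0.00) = 21.00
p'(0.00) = 41.50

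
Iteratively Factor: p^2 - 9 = (p - 3)*(p + 3)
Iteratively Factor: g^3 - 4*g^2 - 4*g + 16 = (g - 4)*(g^2 - 4) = (g - 4)*(g - 2)*(g + 2)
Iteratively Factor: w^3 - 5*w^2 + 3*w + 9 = (w - 3)*(w^2 - 2*w - 3) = (w - 3)^2*(w + 1)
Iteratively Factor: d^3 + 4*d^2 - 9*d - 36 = (d + 3)*(d^2 + d - 12) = (d - 3)*(d + 3)*(d + 4)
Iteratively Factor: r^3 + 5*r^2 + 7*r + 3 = (r + 1)*(r^2 + 4*r + 3) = (r + 1)^2*(r + 3)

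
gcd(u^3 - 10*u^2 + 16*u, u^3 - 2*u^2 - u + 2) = u - 2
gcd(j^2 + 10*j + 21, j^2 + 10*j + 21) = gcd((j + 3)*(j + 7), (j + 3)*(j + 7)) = j^2 + 10*j + 21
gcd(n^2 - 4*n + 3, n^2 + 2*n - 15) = n - 3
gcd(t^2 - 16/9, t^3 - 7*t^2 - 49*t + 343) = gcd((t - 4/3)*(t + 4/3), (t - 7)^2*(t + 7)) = 1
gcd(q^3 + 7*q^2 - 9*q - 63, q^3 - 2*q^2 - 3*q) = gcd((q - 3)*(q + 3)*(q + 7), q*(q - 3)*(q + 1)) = q - 3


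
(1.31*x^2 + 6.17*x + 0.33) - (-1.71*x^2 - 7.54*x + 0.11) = 3.02*x^2 + 13.71*x + 0.22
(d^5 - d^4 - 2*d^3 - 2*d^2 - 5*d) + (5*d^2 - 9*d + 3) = d^5 - d^4 - 2*d^3 + 3*d^2 - 14*d + 3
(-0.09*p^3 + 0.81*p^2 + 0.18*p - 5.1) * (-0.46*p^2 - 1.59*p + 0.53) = 0.0414*p^5 - 0.2295*p^4 - 1.4184*p^3 + 2.4891*p^2 + 8.2044*p - 2.703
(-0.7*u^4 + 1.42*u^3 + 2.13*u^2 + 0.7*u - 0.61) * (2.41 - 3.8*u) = 2.66*u^5 - 7.083*u^4 - 4.6718*u^3 + 2.4733*u^2 + 4.005*u - 1.4701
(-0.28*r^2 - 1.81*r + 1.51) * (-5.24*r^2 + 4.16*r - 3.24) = 1.4672*r^4 + 8.3196*r^3 - 14.5348*r^2 + 12.146*r - 4.8924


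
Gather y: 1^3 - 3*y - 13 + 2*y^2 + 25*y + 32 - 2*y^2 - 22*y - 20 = 0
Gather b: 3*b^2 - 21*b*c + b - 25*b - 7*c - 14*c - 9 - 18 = 3*b^2 + b*(-21*c - 24) - 21*c - 27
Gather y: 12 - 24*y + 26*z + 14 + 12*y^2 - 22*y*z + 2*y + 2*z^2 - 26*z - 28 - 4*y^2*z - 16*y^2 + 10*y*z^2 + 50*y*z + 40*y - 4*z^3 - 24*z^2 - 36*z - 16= y^2*(-4*z - 4) + y*(10*z^2 + 28*z + 18) - 4*z^3 - 22*z^2 - 36*z - 18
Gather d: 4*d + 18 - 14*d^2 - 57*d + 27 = -14*d^2 - 53*d + 45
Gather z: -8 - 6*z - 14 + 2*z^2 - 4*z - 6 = 2*z^2 - 10*z - 28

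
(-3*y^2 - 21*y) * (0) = 0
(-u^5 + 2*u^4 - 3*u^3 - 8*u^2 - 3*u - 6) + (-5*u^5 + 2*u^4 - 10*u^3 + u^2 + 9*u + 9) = -6*u^5 + 4*u^4 - 13*u^3 - 7*u^2 + 6*u + 3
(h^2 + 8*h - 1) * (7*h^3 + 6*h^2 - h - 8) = 7*h^5 + 62*h^4 + 40*h^3 - 22*h^2 - 63*h + 8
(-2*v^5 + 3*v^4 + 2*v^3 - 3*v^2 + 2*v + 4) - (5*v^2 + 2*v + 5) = -2*v^5 + 3*v^4 + 2*v^3 - 8*v^2 - 1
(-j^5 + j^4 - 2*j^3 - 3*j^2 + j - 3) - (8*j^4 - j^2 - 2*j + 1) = -j^5 - 7*j^4 - 2*j^3 - 2*j^2 + 3*j - 4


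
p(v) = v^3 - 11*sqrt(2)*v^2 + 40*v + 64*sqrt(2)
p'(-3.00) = 160.34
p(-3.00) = -196.50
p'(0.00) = 40.00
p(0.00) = 90.51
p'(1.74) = -5.05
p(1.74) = 118.28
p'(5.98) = -38.77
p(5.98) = -12.74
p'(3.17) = -28.48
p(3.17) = 92.84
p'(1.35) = 3.47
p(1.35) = 118.62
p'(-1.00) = 74.11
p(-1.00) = 33.95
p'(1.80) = -6.28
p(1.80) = 117.94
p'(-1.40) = 89.44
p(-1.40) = 1.28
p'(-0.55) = 58.02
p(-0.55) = 63.64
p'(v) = 3*v^2 - 22*sqrt(2)*v + 40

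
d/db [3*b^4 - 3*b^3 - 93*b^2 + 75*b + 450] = 12*b^3 - 9*b^2 - 186*b + 75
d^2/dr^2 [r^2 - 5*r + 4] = 2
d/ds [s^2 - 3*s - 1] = 2*s - 3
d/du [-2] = 0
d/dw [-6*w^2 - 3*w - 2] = -12*w - 3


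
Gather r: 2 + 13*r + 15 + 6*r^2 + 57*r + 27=6*r^2 + 70*r + 44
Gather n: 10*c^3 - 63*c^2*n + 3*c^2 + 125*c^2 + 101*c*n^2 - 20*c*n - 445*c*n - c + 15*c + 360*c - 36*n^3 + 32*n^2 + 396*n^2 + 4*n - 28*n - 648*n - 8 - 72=10*c^3 + 128*c^2 + 374*c - 36*n^3 + n^2*(101*c + 428) + n*(-63*c^2 - 465*c - 672) - 80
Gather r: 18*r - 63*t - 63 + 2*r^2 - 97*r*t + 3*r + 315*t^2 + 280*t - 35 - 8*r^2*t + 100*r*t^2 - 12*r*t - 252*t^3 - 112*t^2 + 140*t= r^2*(2 - 8*t) + r*(100*t^2 - 109*t + 21) - 252*t^3 + 203*t^2 + 357*t - 98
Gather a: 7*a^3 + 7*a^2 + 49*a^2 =7*a^3 + 56*a^2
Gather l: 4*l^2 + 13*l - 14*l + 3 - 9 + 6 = 4*l^2 - l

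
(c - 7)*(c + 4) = c^2 - 3*c - 28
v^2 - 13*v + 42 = (v - 7)*(v - 6)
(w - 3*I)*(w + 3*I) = w^2 + 9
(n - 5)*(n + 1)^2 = n^3 - 3*n^2 - 9*n - 5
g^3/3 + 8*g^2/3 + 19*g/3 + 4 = (g/3 + 1)*(g + 1)*(g + 4)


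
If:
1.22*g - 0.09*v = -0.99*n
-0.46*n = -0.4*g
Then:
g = 0.0432511491851233*v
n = 0.0376096949435855*v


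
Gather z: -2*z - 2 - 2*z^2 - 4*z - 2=-2*z^2 - 6*z - 4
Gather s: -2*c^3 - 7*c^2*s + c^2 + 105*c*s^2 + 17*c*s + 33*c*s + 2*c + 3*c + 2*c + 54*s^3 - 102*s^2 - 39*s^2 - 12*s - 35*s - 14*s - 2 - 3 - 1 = -2*c^3 + c^2 + 7*c + 54*s^3 + s^2*(105*c - 141) + s*(-7*c^2 + 50*c - 61) - 6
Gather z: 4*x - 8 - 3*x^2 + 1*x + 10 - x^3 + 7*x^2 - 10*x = -x^3 + 4*x^2 - 5*x + 2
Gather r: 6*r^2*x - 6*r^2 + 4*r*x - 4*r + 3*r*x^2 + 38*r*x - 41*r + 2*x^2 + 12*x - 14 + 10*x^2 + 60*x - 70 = r^2*(6*x - 6) + r*(3*x^2 + 42*x - 45) + 12*x^2 + 72*x - 84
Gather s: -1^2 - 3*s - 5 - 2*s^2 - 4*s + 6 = -2*s^2 - 7*s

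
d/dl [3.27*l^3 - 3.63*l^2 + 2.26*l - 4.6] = 9.81*l^2 - 7.26*l + 2.26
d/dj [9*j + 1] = 9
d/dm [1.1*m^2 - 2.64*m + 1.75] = 2.2*m - 2.64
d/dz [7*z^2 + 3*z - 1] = 14*z + 3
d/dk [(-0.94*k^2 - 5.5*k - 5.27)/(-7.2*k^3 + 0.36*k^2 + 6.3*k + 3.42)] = (-6.768*k^4 - 79.2*k^3 - 117.774*k^2 - 2.6352*k + 14.391)/(51.84*k^6 - 5.184*k^5 - 90.5904*k^4 - 44.712*k^3 + 42.1524*k^2 + 43.092*k + 11.6964)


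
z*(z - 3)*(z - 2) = z^3 - 5*z^2 + 6*z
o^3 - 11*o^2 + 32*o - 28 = (o - 7)*(o - 2)^2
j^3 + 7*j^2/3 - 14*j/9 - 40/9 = (j - 4/3)*(j + 5/3)*(j + 2)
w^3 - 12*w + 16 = (w - 2)^2*(w + 4)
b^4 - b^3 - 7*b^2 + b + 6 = (b - 3)*(b - 1)*(b + 1)*(b + 2)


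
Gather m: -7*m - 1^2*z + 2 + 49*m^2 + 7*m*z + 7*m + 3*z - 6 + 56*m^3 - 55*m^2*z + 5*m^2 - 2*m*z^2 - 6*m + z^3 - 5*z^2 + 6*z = 56*m^3 + m^2*(54 - 55*z) + m*(-2*z^2 + 7*z - 6) + z^3 - 5*z^2 + 8*z - 4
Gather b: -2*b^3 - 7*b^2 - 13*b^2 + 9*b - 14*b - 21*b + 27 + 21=-2*b^3 - 20*b^2 - 26*b + 48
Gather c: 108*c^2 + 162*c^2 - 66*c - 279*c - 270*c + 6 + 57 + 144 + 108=270*c^2 - 615*c + 315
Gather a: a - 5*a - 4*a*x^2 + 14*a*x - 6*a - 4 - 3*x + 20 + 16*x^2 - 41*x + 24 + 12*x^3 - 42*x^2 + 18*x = a*(-4*x^2 + 14*x - 10) + 12*x^3 - 26*x^2 - 26*x + 40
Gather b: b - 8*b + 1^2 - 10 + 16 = 7 - 7*b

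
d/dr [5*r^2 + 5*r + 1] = 10*r + 5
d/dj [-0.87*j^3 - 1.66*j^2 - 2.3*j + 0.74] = -2.61*j^2 - 3.32*j - 2.3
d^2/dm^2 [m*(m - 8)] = 2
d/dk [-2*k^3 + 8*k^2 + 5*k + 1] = -6*k^2 + 16*k + 5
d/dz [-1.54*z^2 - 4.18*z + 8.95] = -3.08*z - 4.18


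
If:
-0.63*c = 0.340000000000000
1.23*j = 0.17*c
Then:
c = -0.54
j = -0.07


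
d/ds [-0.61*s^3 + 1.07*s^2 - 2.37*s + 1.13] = -1.83*s^2 + 2.14*s - 2.37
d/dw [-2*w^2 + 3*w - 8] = 3 - 4*w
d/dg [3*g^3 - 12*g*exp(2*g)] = 9*g^2 - 24*g*exp(2*g) - 12*exp(2*g)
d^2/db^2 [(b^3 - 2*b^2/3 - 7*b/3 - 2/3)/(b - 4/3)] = 2*(27*b^3 - 108*b^2 + 144*b - 134)/(27*b^3 - 108*b^2 + 144*b - 64)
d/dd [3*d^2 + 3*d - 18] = 6*d + 3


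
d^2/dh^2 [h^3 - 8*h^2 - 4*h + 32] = 6*h - 16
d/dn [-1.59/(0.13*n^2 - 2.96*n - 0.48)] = (0.4134*n - 4.7064)/(-0.13*n^2 + 2.96*n + 0.48)^2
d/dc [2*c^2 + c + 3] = 4*c + 1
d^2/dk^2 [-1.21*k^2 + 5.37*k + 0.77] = -2.42000000000000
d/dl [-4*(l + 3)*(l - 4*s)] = -8*l + 16*s - 12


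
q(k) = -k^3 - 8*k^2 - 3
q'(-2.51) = 21.26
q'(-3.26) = 20.28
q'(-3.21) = 20.45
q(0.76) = -8.06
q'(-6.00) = -12.00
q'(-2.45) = 21.19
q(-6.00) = -75.00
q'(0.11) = -1.80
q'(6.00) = -204.00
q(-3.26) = -53.37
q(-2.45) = -36.31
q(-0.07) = -3.04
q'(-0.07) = 1.11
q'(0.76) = -13.89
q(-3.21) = -52.36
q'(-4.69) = 9.05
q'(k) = -3*k^2 - 16*k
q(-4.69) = -75.81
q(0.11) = -3.10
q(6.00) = -507.00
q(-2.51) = -37.59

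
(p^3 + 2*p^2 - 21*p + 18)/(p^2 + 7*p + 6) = (p^2 - 4*p + 3)/(p + 1)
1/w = 1/w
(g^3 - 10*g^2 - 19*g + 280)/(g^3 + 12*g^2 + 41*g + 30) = (g^2 - 15*g + 56)/(g^2 + 7*g + 6)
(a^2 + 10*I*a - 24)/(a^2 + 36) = (a + 4*I)/(a - 6*I)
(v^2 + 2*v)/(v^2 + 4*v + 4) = v/(v + 2)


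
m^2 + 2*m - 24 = (m - 4)*(m + 6)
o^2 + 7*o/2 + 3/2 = (o + 1/2)*(o + 3)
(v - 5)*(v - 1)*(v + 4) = v^3 - 2*v^2 - 19*v + 20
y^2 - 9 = (y - 3)*(y + 3)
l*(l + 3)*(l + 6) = l^3 + 9*l^2 + 18*l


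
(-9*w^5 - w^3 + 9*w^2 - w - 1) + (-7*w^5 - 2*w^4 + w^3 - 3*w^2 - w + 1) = -16*w^5 - 2*w^4 + 6*w^2 - 2*w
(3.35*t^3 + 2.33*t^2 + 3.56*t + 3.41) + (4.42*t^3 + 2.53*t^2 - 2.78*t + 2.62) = 7.77*t^3 + 4.86*t^2 + 0.78*t + 6.03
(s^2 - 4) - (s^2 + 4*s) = -4*s - 4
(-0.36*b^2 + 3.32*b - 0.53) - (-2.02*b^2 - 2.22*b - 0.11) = 1.66*b^2 + 5.54*b - 0.42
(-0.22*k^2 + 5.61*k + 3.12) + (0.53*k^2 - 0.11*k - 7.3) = 0.31*k^2 + 5.5*k - 4.18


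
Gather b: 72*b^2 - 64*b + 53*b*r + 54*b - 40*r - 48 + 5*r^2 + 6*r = 72*b^2 + b*(53*r - 10) + 5*r^2 - 34*r - 48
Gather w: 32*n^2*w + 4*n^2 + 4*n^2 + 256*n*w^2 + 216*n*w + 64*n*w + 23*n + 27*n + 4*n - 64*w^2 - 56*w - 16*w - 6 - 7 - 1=8*n^2 + 54*n + w^2*(256*n - 64) + w*(32*n^2 + 280*n - 72) - 14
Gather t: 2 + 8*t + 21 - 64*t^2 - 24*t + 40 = -64*t^2 - 16*t + 63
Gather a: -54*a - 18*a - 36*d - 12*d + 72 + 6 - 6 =-72*a - 48*d + 72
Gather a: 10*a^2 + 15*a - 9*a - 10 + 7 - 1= 10*a^2 + 6*a - 4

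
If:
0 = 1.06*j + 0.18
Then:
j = -0.17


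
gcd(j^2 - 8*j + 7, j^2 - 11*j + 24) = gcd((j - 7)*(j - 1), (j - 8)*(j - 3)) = 1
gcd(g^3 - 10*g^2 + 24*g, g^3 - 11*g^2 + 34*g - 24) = g^2 - 10*g + 24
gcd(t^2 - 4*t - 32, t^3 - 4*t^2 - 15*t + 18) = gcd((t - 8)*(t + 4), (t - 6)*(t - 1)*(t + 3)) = 1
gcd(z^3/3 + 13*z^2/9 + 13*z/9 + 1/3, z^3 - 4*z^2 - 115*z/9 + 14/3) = 1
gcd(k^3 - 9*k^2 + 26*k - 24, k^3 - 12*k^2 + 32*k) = k - 4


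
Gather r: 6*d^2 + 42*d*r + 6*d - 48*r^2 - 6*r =6*d^2 + 6*d - 48*r^2 + r*(42*d - 6)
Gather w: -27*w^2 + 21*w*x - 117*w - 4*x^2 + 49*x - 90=-27*w^2 + w*(21*x - 117) - 4*x^2 + 49*x - 90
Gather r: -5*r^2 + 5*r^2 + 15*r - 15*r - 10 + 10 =0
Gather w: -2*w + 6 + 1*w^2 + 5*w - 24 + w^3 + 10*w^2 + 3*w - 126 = w^3 + 11*w^2 + 6*w - 144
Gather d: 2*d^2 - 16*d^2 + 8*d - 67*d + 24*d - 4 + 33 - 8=-14*d^2 - 35*d + 21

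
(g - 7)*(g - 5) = g^2 - 12*g + 35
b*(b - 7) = b^2 - 7*b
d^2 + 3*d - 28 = (d - 4)*(d + 7)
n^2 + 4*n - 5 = (n - 1)*(n + 5)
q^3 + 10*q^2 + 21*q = q*(q + 3)*(q + 7)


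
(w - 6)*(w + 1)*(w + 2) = w^3 - 3*w^2 - 16*w - 12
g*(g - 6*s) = g^2 - 6*g*s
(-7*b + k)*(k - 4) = -7*b*k + 28*b + k^2 - 4*k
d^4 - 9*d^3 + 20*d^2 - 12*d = d*(d - 6)*(d - 2)*(d - 1)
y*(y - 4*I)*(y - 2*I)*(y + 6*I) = y^4 + 28*y^2 - 48*I*y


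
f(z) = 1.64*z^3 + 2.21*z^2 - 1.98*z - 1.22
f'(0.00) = -1.98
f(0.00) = -1.22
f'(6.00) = 201.66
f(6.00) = 420.70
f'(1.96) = 25.58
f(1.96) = 15.74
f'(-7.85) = 266.51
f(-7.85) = -642.82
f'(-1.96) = 8.26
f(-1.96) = -1.20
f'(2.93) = 53.21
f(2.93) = 53.20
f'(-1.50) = 2.46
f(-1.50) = 1.19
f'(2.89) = 51.89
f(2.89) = 51.10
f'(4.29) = 107.53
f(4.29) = 160.44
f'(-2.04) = 9.48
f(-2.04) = -1.91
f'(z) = 4.92*z^2 + 4.42*z - 1.98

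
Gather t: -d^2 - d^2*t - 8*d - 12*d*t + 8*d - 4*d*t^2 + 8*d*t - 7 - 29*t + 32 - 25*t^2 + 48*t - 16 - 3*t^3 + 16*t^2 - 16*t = -d^2 - 3*t^3 + t^2*(-4*d - 9) + t*(-d^2 - 4*d + 3) + 9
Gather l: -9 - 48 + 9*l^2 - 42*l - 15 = 9*l^2 - 42*l - 72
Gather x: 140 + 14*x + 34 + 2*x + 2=16*x + 176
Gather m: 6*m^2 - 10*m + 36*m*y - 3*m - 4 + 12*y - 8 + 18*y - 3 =6*m^2 + m*(36*y - 13) + 30*y - 15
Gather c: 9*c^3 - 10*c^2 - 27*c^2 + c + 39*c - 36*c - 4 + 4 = 9*c^3 - 37*c^2 + 4*c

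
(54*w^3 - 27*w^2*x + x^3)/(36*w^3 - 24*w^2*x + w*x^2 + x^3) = (-3*w + x)/(-2*w + x)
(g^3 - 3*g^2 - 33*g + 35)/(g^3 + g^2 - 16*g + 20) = (g^2 - 8*g + 7)/(g^2 - 4*g + 4)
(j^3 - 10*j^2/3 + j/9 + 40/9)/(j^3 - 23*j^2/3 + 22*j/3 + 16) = (j - 5/3)/(j - 6)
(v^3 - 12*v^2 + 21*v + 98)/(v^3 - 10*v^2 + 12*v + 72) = (v^2 - 14*v + 49)/(v^2 - 12*v + 36)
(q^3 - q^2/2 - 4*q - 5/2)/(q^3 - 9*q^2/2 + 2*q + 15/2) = (q + 1)/(q - 3)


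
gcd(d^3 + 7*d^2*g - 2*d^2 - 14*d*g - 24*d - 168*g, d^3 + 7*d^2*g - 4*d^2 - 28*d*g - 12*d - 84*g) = d^2 + 7*d*g - 6*d - 42*g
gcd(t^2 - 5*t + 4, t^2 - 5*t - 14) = 1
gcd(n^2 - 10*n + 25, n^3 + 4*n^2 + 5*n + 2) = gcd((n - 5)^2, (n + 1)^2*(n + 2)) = 1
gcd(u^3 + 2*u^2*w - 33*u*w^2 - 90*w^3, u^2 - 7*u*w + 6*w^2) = u - 6*w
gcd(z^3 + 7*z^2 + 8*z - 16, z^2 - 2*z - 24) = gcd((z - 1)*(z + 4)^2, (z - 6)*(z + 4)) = z + 4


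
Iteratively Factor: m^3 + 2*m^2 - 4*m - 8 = (m + 2)*(m^2 - 4) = (m + 2)^2*(m - 2)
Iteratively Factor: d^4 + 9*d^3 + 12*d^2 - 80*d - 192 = (d - 3)*(d^3 + 12*d^2 + 48*d + 64) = (d - 3)*(d + 4)*(d^2 + 8*d + 16) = (d - 3)*(d + 4)^2*(d + 4)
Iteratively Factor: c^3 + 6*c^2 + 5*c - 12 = (c + 3)*(c^2 + 3*c - 4) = (c + 3)*(c + 4)*(c - 1)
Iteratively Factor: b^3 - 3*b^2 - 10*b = (b - 5)*(b^2 + 2*b) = b*(b - 5)*(b + 2)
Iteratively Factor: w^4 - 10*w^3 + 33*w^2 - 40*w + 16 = (w - 4)*(w^3 - 6*w^2 + 9*w - 4) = (w - 4)*(w - 1)*(w^2 - 5*w + 4) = (w - 4)^2*(w - 1)*(w - 1)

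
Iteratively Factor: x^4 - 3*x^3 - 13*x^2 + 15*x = (x + 3)*(x^3 - 6*x^2 + 5*x) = x*(x + 3)*(x^2 - 6*x + 5) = x*(x - 5)*(x + 3)*(x - 1)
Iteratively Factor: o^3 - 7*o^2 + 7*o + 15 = (o + 1)*(o^2 - 8*o + 15) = (o - 3)*(o + 1)*(o - 5)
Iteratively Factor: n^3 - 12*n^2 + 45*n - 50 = (n - 5)*(n^2 - 7*n + 10) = (n - 5)*(n - 2)*(n - 5)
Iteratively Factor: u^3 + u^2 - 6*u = (u)*(u^2 + u - 6) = u*(u + 3)*(u - 2)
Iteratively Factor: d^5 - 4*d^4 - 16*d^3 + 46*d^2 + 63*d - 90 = (d + 3)*(d^4 - 7*d^3 + 5*d^2 + 31*d - 30) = (d - 1)*(d + 3)*(d^3 - 6*d^2 - d + 30) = (d - 3)*(d - 1)*(d + 3)*(d^2 - 3*d - 10) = (d - 3)*(d - 1)*(d + 2)*(d + 3)*(d - 5)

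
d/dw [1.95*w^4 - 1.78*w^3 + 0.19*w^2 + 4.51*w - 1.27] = 7.8*w^3 - 5.34*w^2 + 0.38*w + 4.51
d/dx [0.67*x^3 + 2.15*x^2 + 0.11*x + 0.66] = 2.01*x^2 + 4.3*x + 0.11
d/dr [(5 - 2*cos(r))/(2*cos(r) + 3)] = 16*sin(r)/(2*cos(r) + 3)^2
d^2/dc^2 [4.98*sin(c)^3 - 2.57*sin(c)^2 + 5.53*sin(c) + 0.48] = -9.26500000000001*sin(c) + 11.205*sin(3*c) - 5.14*cos(2*c)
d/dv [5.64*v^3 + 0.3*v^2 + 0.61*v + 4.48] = 16.92*v^2 + 0.6*v + 0.61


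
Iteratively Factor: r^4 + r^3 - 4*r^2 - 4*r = (r - 2)*(r^3 + 3*r^2 + 2*r) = r*(r - 2)*(r^2 + 3*r + 2) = r*(r - 2)*(r + 1)*(r + 2)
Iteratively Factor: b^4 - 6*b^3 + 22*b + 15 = (b + 1)*(b^3 - 7*b^2 + 7*b + 15) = (b - 3)*(b + 1)*(b^2 - 4*b - 5) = (b - 5)*(b - 3)*(b + 1)*(b + 1)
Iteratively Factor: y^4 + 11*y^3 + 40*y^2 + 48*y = (y)*(y^3 + 11*y^2 + 40*y + 48) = y*(y + 4)*(y^2 + 7*y + 12) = y*(y + 3)*(y + 4)*(y + 4)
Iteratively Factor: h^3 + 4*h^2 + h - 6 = (h + 2)*(h^2 + 2*h - 3) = (h - 1)*(h + 2)*(h + 3)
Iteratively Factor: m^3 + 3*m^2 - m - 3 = (m - 1)*(m^2 + 4*m + 3) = (m - 1)*(m + 1)*(m + 3)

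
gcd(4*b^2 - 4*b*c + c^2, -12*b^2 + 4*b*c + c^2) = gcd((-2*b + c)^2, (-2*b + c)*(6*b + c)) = 2*b - c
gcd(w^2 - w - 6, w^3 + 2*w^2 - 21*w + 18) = w - 3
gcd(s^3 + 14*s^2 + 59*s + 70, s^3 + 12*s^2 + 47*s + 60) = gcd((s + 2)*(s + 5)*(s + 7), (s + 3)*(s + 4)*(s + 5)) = s + 5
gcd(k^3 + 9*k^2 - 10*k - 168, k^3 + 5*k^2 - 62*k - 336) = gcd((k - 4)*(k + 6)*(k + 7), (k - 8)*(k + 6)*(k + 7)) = k^2 + 13*k + 42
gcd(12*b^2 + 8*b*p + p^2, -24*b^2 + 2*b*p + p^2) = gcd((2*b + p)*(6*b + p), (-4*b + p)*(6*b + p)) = 6*b + p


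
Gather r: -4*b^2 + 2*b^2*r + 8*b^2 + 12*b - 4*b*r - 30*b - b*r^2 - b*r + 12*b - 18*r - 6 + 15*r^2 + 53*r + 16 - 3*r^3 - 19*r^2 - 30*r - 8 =4*b^2 - 6*b - 3*r^3 + r^2*(-b - 4) + r*(2*b^2 - 5*b + 5) + 2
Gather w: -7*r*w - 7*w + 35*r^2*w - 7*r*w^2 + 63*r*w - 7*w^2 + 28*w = w^2*(-7*r - 7) + w*(35*r^2 + 56*r + 21)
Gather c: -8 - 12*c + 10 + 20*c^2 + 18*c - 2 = 20*c^2 + 6*c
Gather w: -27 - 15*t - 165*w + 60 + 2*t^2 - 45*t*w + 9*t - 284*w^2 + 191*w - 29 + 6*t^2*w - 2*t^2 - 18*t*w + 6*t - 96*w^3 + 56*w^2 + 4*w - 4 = -96*w^3 - 228*w^2 + w*(6*t^2 - 63*t + 30)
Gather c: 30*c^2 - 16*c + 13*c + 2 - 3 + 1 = 30*c^2 - 3*c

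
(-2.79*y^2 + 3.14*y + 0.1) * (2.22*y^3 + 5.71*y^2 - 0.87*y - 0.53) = -6.1938*y^5 - 8.9601*y^4 + 20.5787*y^3 - 0.6821*y^2 - 1.7512*y - 0.053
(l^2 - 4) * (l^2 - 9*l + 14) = l^4 - 9*l^3 + 10*l^2 + 36*l - 56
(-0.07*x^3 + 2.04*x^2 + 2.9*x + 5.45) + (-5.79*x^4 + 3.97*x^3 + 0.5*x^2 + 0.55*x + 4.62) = -5.79*x^4 + 3.9*x^3 + 2.54*x^2 + 3.45*x + 10.07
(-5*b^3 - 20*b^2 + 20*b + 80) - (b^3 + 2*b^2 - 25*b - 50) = -6*b^3 - 22*b^2 + 45*b + 130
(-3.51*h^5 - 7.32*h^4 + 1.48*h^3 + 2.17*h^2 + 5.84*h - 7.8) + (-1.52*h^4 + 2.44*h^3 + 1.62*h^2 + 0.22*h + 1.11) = -3.51*h^5 - 8.84*h^4 + 3.92*h^3 + 3.79*h^2 + 6.06*h - 6.69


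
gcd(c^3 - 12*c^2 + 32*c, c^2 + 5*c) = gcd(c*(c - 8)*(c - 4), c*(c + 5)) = c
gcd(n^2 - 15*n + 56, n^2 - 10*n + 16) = n - 8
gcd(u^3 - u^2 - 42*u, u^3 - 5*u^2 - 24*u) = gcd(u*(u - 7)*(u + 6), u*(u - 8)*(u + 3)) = u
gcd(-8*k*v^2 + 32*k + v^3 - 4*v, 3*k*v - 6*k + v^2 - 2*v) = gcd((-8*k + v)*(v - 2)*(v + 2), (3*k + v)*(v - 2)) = v - 2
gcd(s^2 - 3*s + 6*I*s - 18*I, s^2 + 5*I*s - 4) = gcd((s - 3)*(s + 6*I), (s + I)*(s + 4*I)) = 1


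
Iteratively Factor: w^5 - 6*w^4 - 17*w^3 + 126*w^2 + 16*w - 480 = (w + 2)*(w^4 - 8*w^3 - w^2 + 128*w - 240) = (w + 2)*(w + 4)*(w^3 - 12*w^2 + 47*w - 60) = (w - 3)*(w + 2)*(w + 4)*(w^2 - 9*w + 20) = (w - 4)*(w - 3)*(w + 2)*(w + 4)*(w - 5)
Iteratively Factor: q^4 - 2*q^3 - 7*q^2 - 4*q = (q)*(q^3 - 2*q^2 - 7*q - 4) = q*(q - 4)*(q^2 + 2*q + 1) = q*(q - 4)*(q + 1)*(q + 1)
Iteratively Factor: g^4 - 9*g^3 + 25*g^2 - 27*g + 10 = (g - 5)*(g^3 - 4*g^2 + 5*g - 2) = (g - 5)*(g - 2)*(g^2 - 2*g + 1) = (g - 5)*(g - 2)*(g - 1)*(g - 1)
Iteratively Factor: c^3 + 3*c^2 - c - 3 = (c - 1)*(c^2 + 4*c + 3) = (c - 1)*(c + 3)*(c + 1)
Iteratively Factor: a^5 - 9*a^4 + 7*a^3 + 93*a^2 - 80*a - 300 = (a - 5)*(a^4 - 4*a^3 - 13*a^2 + 28*a + 60) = (a - 5)*(a + 2)*(a^3 - 6*a^2 - a + 30) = (a - 5)*(a + 2)^2*(a^2 - 8*a + 15) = (a - 5)^2*(a + 2)^2*(a - 3)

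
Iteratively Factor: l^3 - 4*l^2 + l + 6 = (l - 3)*(l^2 - l - 2) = (l - 3)*(l + 1)*(l - 2)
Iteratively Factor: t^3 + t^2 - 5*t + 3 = (t - 1)*(t^2 + 2*t - 3) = (t - 1)*(t + 3)*(t - 1)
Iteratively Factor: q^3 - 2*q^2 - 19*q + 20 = (q - 1)*(q^2 - q - 20) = (q - 5)*(q - 1)*(q + 4)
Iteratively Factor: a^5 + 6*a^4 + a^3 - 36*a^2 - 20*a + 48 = (a + 4)*(a^4 + 2*a^3 - 7*a^2 - 8*a + 12) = (a + 3)*(a + 4)*(a^3 - a^2 - 4*a + 4) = (a + 2)*(a + 3)*(a + 4)*(a^2 - 3*a + 2) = (a - 1)*(a + 2)*(a + 3)*(a + 4)*(a - 2)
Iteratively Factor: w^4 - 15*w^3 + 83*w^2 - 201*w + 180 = (w - 3)*(w^3 - 12*w^2 + 47*w - 60) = (w - 4)*(w - 3)*(w^2 - 8*w + 15) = (w - 5)*(w - 4)*(w - 3)*(w - 3)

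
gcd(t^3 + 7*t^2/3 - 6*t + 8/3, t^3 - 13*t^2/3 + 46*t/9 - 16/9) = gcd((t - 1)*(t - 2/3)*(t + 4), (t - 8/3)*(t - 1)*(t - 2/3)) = t^2 - 5*t/3 + 2/3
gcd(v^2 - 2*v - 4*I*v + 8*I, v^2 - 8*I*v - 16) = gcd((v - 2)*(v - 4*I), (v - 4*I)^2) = v - 4*I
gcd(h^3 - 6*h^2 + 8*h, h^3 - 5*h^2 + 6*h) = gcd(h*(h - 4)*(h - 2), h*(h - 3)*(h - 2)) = h^2 - 2*h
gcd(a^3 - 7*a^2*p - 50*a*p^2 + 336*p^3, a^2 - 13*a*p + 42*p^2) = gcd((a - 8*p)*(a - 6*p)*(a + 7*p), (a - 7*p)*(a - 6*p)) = -a + 6*p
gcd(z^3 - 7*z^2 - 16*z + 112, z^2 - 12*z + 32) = z - 4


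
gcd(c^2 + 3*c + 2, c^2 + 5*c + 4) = c + 1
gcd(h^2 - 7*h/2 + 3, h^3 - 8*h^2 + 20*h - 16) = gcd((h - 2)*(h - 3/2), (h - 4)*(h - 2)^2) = h - 2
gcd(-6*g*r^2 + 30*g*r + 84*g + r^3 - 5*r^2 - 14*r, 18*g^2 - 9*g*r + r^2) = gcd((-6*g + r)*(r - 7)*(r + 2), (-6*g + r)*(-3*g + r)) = -6*g + r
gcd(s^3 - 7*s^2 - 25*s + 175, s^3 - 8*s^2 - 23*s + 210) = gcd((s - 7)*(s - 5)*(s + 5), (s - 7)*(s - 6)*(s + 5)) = s^2 - 2*s - 35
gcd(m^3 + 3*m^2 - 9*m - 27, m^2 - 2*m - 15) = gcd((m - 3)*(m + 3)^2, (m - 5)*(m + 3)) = m + 3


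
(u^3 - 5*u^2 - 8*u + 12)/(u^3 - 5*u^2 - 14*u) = (u^2 - 7*u + 6)/(u*(u - 7))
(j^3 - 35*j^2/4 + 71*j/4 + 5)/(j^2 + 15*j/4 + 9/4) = (4*j^3 - 35*j^2 + 71*j + 20)/(4*j^2 + 15*j + 9)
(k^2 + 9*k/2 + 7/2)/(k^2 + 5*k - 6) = (2*k^2 + 9*k + 7)/(2*(k^2 + 5*k - 6))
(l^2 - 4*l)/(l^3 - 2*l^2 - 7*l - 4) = l/(l^2 + 2*l + 1)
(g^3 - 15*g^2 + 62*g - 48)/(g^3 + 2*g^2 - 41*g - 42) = (g^2 - 9*g + 8)/(g^2 + 8*g + 7)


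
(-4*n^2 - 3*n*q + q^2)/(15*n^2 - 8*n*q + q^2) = (-4*n^2 - 3*n*q + q^2)/(15*n^2 - 8*n*q + q^2)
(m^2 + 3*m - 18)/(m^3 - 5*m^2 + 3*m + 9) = (m + 6)/(m^2 - 2*m - 3)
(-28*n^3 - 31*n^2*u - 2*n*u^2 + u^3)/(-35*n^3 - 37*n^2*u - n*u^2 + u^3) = (4*n + u)/(5*n + u)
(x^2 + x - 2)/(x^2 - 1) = (x + 2)/(x + 1)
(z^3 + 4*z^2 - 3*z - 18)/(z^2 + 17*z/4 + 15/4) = 4*(z^2 + z - 6)/(4*z + 5)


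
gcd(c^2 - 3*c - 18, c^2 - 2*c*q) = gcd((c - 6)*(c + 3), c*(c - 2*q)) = 1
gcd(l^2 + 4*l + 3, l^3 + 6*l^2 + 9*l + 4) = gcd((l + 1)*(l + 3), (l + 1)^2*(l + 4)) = l + 1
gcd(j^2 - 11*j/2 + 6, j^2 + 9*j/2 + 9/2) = 1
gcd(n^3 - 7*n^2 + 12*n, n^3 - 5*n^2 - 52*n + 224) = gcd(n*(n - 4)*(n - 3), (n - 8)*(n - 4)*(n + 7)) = n - 4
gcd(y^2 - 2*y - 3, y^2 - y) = 1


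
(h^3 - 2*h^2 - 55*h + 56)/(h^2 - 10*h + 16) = (h^2 + 6*h - 7)/(h - 2)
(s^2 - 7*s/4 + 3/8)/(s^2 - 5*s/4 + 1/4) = (s - 3/2)/(s - 1)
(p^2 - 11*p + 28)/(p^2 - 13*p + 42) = (p - 4)/(p - 6)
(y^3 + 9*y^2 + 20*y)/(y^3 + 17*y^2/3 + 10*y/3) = 3*(y + 4)/(3*y + 2)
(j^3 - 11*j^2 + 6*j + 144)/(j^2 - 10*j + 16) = (j^2 - 3*j - 18)/(j - 2)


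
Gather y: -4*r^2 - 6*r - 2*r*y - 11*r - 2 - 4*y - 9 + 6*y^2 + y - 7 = -4*r^2 - 17*r + 6*y^2 + y*(-2*r - 3) - 18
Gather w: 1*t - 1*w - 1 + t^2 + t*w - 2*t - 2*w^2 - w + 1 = t^2 - t - 2*w^2 + w*(t - 2)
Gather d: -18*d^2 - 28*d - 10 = -18*d^2 - 28*d - 10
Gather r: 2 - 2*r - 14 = -2*r - 12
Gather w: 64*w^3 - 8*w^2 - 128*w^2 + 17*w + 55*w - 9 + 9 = 64*w^3 - 136*w^2 + 72*w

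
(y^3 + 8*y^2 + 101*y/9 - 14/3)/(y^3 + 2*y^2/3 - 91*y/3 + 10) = (y + 7/3)/(y - 5)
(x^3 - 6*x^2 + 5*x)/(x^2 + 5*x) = (x^2 - 6*x + 5)/(x + 5)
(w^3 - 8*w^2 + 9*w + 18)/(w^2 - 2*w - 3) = w - 6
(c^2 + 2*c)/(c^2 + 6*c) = (c + 2)/(c + 6)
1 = 1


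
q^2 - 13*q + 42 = (q - 7)*(q - 6)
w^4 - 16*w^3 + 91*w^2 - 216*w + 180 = (w - 6)*(w - 5)*(w - 3)*(w - 2)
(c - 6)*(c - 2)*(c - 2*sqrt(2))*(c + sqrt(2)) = c^4 - 8*c^3 - sqrt(2)*c^3 + 8*c^2 + 8*sqrt(2)*c^2 - 12*sqrt(2)*c + 32*c - 48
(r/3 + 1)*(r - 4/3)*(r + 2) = r^3/3 + 11*r^2/9 - 2*r/9 - 8/3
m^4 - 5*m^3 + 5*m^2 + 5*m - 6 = (m - 3)*(m - 2)*(m - 1)*(m + 1)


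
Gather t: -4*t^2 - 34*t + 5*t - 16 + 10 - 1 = -4*t^2 - 29*t - 7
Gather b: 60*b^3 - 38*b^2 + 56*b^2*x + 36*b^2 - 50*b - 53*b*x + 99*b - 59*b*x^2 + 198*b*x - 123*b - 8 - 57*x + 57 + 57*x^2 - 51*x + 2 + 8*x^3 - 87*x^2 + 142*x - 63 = 60*b^3 + b^2*(56*x - 2) + b*(-59*x^2 + 145*x - 74) + 8*x^3 - 30*x^2 + 34*x - 12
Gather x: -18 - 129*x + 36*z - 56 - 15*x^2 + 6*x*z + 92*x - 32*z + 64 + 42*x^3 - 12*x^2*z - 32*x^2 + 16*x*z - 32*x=42*x^3 + x^2*(-12*z - 47) + x*(22*z - 69) + 4*z - 10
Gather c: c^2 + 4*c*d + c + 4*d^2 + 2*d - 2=c^2 + c*(4*d + 1) + 4*d^2 + 2*d - 2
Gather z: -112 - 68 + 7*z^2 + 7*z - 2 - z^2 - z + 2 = 6*z^2 + 6*z - 180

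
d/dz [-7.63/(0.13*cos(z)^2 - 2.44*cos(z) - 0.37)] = (18.6172 - 1.9838*cos(z))*sin(z)/(-0.13*cos(z)^2 + 2.44*cos(z) + 0.37)^2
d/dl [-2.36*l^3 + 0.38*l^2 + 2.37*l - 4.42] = -7.08*l^2 + 0.76*l + 2.37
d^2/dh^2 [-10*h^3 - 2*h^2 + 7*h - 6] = -60*h - 4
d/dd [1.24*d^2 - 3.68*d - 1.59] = 2.48*d - 3.68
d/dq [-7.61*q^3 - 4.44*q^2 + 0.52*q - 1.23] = -22.83*q^2 - 8.88*q + 0.52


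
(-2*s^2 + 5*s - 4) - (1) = -2*s^2 + 5*s - 5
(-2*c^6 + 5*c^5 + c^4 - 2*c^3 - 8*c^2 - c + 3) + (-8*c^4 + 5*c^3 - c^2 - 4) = -2*c^6 + 5*c^5 - 7*c^4 + 3*c^3 - 9*c^2 - c - 1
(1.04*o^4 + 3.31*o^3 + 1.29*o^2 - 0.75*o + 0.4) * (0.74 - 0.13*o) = -0.1352*o^5 + 0.3393*o^4 + 2.2817*o^3 + 1.0521*o^2 - 0.607*o + 0.296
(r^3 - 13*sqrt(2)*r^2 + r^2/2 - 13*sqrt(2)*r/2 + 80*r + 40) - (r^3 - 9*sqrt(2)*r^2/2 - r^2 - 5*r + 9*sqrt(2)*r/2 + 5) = -17*sqrt(2)*r^2/2 + 3*r^2/2 - 11*sqrt(2)*r + 85*r + 35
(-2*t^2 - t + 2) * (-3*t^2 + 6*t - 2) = 6*t^4 - 9*t^3 - 8*t^2 + 14*t - 4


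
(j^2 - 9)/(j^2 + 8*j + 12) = (j^2 - 9)/(j^2 + 8*j + 12)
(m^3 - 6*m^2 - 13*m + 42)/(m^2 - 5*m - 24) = (m^2 - 9*m + 14)/(m - 8)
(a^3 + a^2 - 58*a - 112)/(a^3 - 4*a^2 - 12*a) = (a^2 - a - 56)/(a*(a - 6))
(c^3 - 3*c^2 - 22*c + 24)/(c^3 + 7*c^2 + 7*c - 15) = (c^2 - 2*c - 24)/(c^2 + 8*c + 15)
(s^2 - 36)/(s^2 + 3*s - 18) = (s - 6)/(s - 3)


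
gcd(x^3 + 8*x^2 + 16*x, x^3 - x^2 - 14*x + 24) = x + 4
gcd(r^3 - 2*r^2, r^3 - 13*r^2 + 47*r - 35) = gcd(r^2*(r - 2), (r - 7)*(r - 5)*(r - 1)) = 1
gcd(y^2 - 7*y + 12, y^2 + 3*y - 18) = y - 3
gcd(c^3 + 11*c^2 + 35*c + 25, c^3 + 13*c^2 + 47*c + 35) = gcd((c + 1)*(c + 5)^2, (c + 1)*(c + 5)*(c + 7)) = c^2 + 6*c + 5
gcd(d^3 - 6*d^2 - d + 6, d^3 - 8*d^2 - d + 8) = d^2 - 1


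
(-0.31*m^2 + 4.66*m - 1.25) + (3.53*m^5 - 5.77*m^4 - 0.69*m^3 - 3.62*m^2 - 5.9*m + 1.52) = 3.53*m^5 - 5.77*m^4 - 0.69*m^3 - 3.93*m^2 - 1.24*m + 0.27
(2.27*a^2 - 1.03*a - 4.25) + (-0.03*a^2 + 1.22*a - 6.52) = 2.24*a^2 + 0.19*a - 10.77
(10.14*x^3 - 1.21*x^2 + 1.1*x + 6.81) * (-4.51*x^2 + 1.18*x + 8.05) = -45.7314*x^5 + 17.4223*x^4 + 75.2382*x^3 - 39.1556*x^2 + 16.8908*x + 54.8205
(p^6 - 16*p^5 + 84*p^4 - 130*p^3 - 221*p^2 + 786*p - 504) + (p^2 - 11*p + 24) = p^6 - 16*p^5 + 84*p^4 - 130*p^3 - 220*p^2 + 775*p - 480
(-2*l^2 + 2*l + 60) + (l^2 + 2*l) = -l^2 + 4*l + 60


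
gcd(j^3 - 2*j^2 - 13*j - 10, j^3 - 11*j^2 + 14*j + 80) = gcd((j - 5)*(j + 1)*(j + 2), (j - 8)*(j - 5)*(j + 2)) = j^2 - 3*j - 10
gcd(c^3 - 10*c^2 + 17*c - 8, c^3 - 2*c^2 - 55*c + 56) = c^2 - 9*c + 8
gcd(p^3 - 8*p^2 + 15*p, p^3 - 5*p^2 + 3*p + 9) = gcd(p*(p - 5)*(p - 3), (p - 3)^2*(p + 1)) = p - 3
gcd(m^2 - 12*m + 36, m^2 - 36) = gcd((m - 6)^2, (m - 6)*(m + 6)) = m - 6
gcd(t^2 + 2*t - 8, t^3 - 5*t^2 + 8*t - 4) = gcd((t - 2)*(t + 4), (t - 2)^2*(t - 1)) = t - 2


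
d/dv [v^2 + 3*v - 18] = 2*v + 3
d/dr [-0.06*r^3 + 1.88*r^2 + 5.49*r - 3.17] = -0.18*r^2 + 3.76*r + 5.49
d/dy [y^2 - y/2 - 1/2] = 2*y - 1/2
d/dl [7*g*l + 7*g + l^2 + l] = 7*g + 2*l + 1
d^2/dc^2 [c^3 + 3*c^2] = 6*c + 6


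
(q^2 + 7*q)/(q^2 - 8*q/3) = 3*(q + 7)/(3*q - 8)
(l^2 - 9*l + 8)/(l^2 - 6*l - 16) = (l - 1)/(l + 2)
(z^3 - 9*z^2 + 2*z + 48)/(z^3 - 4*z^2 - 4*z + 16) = (z^2 - 11*z + 24)/(z^2 - 6*z + 8)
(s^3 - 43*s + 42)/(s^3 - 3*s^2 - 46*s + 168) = (s - 1)/(s - 4)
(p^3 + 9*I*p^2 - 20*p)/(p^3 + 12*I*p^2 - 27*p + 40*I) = p*(p + 4*I)/(p^2 + 7*I*p + 8)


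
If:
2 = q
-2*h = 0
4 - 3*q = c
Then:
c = -2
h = 0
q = 2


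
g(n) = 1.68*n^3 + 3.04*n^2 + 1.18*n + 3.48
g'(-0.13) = 0.47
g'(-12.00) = 653.98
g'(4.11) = 111.30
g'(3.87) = 100.19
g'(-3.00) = 28.30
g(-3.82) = -50.31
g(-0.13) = 3.37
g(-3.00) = -18.06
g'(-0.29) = -0.16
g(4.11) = 176.32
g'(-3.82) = 51.50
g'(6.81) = 276.32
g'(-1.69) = 5.30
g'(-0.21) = 0.13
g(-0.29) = 3.35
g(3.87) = 150.95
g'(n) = 5.04*n^2 + 6.08*n + 1.18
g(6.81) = 683.08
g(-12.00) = -2475.96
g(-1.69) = 2.06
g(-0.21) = 3.35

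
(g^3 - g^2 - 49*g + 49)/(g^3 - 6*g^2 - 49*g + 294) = (g - 1)/(g - 6)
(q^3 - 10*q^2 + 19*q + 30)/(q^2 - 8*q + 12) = (q^2 - 4*q - 5)/(q - 2)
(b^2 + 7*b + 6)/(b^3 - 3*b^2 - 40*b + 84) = (b + 1)/(b^2 - 9*b + 14)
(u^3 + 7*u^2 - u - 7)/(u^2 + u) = u + 6 - 7/u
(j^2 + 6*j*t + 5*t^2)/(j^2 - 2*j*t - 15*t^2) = (-j^2 - 6*j*t - 5*t^2)/(-j^2 + 2*j*t + 15*t^2)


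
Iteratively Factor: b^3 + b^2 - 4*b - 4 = (b + 1)*(b^2 - 4) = (b + 1)*(b + 2)*(b - 2)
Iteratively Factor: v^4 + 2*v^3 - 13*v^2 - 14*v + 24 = (v - 1)*(v^3 + 3*v^2 - 10*v - 24) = (v - 1)*(v + 4)*(v^2 - v - 6) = (v - 3)*(v - 1)*(v + 4)*(v + 2)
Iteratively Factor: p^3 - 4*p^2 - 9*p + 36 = (p - 3)*(p^2 - p - 12) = (p - 3)*(p + 3)*(p - 4)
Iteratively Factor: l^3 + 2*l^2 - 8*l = (l - 2)*(l^2 + 4*l) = l*(l - 2)*(l + 4)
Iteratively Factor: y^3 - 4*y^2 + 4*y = (y - 2)*(y^2 - 2*y) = (y - 2)^2*(y)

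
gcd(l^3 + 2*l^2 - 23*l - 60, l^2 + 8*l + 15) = l + 3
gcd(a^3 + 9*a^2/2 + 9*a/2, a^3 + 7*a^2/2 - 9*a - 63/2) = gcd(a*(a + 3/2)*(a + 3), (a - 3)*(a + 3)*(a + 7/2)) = a + 3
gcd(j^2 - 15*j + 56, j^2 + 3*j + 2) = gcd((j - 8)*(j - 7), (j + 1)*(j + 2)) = 1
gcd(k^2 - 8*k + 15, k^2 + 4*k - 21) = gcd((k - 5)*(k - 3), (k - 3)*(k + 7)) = k - 3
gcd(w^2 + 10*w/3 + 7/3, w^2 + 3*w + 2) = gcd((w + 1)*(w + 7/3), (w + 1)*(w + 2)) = w + 1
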